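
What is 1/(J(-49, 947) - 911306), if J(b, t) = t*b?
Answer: -1/957709 ≈ -1.0442e-6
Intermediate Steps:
J(b, t) = b*t
1/(J(-49, 947) - 911306) = 1/(-49*947 - 911306) = 1/(-46403 - 911306) = 1/(-957709) = -1/957709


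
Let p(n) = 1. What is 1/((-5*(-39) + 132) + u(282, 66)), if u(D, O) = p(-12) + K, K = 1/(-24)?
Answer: 24/7871 ≈ 0.0030492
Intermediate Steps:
K = -1/24 ≈ -0.041667
u(D, O) = 23/24 (u(D, O) = 1 - 1/24 = 23/24)
1/((-5*(-39) + 132) + u(282, 66)) = 1/((-5*(-39) + 132) + 23/24) = 1/((195 + 132) + 23/24) = 1/(327 + 23/24) = 1/(7871/24) = 24/7871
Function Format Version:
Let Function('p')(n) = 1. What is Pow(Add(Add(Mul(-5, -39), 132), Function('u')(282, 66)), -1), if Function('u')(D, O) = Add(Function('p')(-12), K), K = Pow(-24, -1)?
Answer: Rational(24, 7871) ≈ 0.0030492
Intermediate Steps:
K = Rational(-1, 24) ≈ -0.041667
Function('u')(D, O) = Rational(23, 24) (Function('u')(D, O) = Add(1, Rational(-1, 24)) = Rational(23, 24))
Pow(Add(Add(Mul(-5, -39), 132), Function('u')(282, 66)), -1) = Pow(Add(Add(Mul(-5, -39), 132), Rational(23, 24)), -1) = Pow(Add(Add(195, 132), Rational(23, 24)), -1) = Pow(Add(327, Rational(23, 24)), -1) = Pow(Rational(7871, 24), -1) = Rational(24, 7871)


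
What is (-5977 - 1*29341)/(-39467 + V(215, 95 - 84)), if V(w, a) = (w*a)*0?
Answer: 35318/39467 ≈ 0.89487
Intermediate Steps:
V(w, a) = 0 (V(w, a) = (a*w)*0 = 0)
(-5977 - 1*29341)/(-39467 + V(215, 95 - 84)) = (-5977 - 1*29341)/(-39467 + 0) = (-5977 - 29341)/(-39467) = -35318*(-1/39467) = 35318/39467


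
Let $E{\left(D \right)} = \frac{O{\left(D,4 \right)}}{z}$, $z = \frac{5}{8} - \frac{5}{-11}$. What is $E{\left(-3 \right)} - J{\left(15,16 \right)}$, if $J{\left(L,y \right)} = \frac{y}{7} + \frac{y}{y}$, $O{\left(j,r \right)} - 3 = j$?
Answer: $- \frac{23}{7} \approx -3.2857$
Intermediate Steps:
$O{\left(j,r \right)} = 3 + j$
$z = \frac{95}{88}$ ($z = 5 \cdot \frac{1}{8} - - \frac{5}{11} = \frac{5}{8} + \frac{5}{11} = \frac{95}{88} \approx 1.0795$)
$J{\left(L,y \right)} = 1 + \frac{y}{7}$ ($J{\left(L,y \right)} = y \frac{1}{7} + 1 = \frac{y}{7} + 1 = 1 + \frac{y}{7}$)
$E{\left(D \right)} = \frac{264}{95} + \frac{88 D}{95}$ ($E{\left(D \right)} = \frac{3 + D}{\frac{95}{88}} = \left(3 + D\right) \frac{88}{95} = \frac{264}{95} + \frac{88 D}{95}$)
$E{\left(-3 \right)} - J{\left(15,16 \right)} = \left(\frac{264}{95} + \frac{88}{95} \left(-3\right)\right) - \left(1 + \frac{1}{7} \cdot 16\right) = \left(\frac{264}{95} - \frac{264}{95}\right) - \left(1 + \frac{16}{7}\right) = 0 - \frac{23}{7} = - \frac{23}{7}$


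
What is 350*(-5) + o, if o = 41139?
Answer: 39389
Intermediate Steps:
350*(-5) + o = 350*(-5) + 41139 = -1750 + 41139 = 39389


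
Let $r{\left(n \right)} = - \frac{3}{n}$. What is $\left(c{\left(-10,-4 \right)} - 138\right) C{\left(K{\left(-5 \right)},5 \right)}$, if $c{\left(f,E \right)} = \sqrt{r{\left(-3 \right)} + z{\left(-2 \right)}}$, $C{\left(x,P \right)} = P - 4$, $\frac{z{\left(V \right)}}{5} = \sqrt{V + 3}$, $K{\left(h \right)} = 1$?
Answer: $-138 + \sqrt{6} \approx -135.55$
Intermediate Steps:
$z{\left(V \right)} = 5 \sqrt{3 + V}$ ($z{\left(V \right)} = 5 \sqrt{V + 3} = 5 \sqrt{3 + V}$)
$C{\left(x,P \right)} = -4 + P$
$c{\left(f,E \right)} = \sqrt{6}$ ($c{\left(f,E \right)} = \sqrt{- \frac{3}{-3} + 5 \sqrt{3 - 2}} = \sqrt{\left(-3\right) \left(- \frac{1}{3}\right) + 5 \sqrt{1}} = \sqrt{1 + 5 \cdot 1} = \sqrt{1 + 5} = \sqrt{6}$)
$\left(c{\left(-10,-4 \right)} - 138\right) C{\left(K{\left(-5 \right)},5 \right)} = \left(\sqrt{6} - 138\right) \left(-4 + 5\right) = \left(-138 + \sqrt{6}\right) 1 = -138 + \sqrt{6}$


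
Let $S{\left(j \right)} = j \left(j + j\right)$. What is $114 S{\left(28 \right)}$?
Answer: $178752$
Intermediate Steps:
$S{\left(j \right)} = 2 j^{2}$ ($S{\left(j \right)} = j 2 j = 2 j^{2}$)
$114 S{\left(28 \right)} = 114 \cdot 2 \cdot 28^{2} = 114 \cdot 2 \cdot 784 = 114 \cdot 1568 = 178752$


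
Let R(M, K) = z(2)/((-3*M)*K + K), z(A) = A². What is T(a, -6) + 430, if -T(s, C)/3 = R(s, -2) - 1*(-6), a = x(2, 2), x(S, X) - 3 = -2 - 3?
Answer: 2890/7 ≈ 412.86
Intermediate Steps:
x(S, X) = -2 (x(S, X) = 3 + (-2 - 3) = 3 - 5 = -2)
a = -2
R(M, K) = 4/(K - 3*K*M) (R(M, K) = 2²/((-3*M)*K + K) = 4/(-3*K*M + K) = 4/(K - 3*K*M))
T(s, C) = -18 - 6/(-1 + 3*s) (T(s, C) = -3*(-4/(-2*(-1 + 3*s)) - 1*(-6)) = -3*(-4*(-½)/(-1 + 3*s) + 6) = -3*(2/(-1 + 3*s) + 6) = -3*(6 + 2/(-1 + 3*s)) = -18 - 6/(-1 + 3*s))
T(a, -6) + 430 = 6*(2 - 9*(-2))/(-1 + 3*(-2)) + 430 = 6*(2 + 18)/(-1 - 6) + 430 = 6*20/(-7) + 430 = 6*(-⅐)*20 + 430 = -120/7 + 430 = 2890/7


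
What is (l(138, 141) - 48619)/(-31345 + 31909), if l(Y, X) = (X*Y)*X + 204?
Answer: 2695163/564 ≈ 4778.7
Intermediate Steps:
l(Y, X) = 204 + Y*X² (l(Y, X) = Y*X² + 204 = 204 + Y*X²)
(l(138, 141) - 48619)/(-31345 + 31909) = ((204 + 138*141²) - 48619)/(-31345 + 31909) = ((204 + 138*19881) - 48619)/564 = ((204 + 2743578) - 48619)*(1/564) = (2743782 - 48619)*(1/564) = 2695163*(1/564) = 2695163/564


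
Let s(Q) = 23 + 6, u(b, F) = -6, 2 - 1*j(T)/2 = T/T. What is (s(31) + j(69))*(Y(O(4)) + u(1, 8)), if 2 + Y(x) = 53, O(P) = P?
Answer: 1395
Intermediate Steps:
j(T) = 2 (j(T) = 4 - 2*T/T = 4 - 2*1 = 4 - 2 = 2)
s(Q) = 29
Y(x) = 51 (Y(x) = -2 + 53 = 51)
(s(31) + j(69))*(Y(O(4)) + u(1, 8)) = (29 + 2)*(51 - 6) = 31*45 = 1395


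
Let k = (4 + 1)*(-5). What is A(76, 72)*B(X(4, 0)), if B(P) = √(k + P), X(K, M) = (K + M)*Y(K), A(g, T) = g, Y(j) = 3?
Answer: 76*I*√13 ≈ 274.02*I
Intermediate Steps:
k = -25 (k = 5*(-5) = -25)
X(K, M) = 3*K + 3*M (X(K, M) = (K + M)*3 = 3*K + 3*M)
B(P) = √(-25 + P)
A(76, 72)*B(X(4, 0)) = 76*√(-25 + (3*4 + 3*0)) = 76*√(-25 + (12 + 0)) = 76*√(-25 + 12) = 76*√(-13) = 76*(I*√13) = 76*I*√13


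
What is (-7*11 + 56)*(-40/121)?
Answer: 840/121 ≈ 6.9421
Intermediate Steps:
(-7*11 + 56)*(-40/121) = (-77 + 56)*(-40*1/121) = -21*(-40/121) = 840/121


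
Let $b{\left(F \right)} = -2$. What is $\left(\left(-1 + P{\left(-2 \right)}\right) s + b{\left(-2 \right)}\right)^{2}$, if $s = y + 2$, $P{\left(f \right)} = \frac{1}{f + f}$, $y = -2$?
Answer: $4$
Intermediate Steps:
$P{\left(f \right)} = \frac{1}{2 f}$
$s = 0$ ($s = -2 + 2 = 0$)
$\left(\left(-1 + P{\left(-2 \right)}\right) s + b{\left(-2 \right)}\right)^{2} = \left(\left(-1 + \frac{1}{2 \left(-2\right)}\right) 0 - 2\right)^{2} = \left(\left(-1 + \frac{1}{2} \left(- \frac{1}{2}\right)\right) 0 - 2\right)^{2} = \left(\left(-1 - \frac{1}{4}\right) 0 - 2\right)^{2} = \left(\left(- \frac{5}{4}\right) 0 - 2\right)^{2} = \left(0 - 2\right)^{2} = \left(-2\right)^{2} = 4$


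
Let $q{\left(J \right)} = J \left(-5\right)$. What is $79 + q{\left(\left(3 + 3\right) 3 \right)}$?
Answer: $-11$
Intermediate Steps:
$q{\left(J \right)} = - 5 J$
$79 + q{\left(\left(3 + 3\right) 3 \right)} = 79 - 5 \left(3 + 3\right) 3 = 79 - 5 \cdot 6 \cdot 3 = 79 - 90 = -11$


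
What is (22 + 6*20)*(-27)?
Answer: -3834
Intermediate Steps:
(22 + 6*20)*(-27) = (22 + 120)*(-27) = 142*(-27) = -3834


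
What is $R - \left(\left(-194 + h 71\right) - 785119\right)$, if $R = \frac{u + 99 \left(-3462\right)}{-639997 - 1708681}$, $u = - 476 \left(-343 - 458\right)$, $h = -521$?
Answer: $\frac{965663637787}{1174339} \approx 8.223 \cdot 10^{5}$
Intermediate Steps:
$u = 381276$ ($u = \left(-476\right) \left(-801\right) = 381276$)
$R = - \frac{19269}{1174339}$ ($R = \frac{381276 + 99 \left(-3462\right)}{-639997 - 1708681} = \frac{381276 - 342738}{-2348678} = 38538 \left(- \frac{1}{2348678}\right) = - \frac{19269}{1174339} \approx -0.016408$)
$R - \left(\left(-194 + h 71\right) - 785119\right) = - \frac{19269}{1174339} - \left(\left(-194 - 36991\right) - 785119\right) = - \frac{19269}{1174339} - \left(-37185 - 785119\right) = - \frac{19269}{1174339} - -822304 = - \frac{19269}{1174339} + 822304 = \frac{965663637787}{1174339}$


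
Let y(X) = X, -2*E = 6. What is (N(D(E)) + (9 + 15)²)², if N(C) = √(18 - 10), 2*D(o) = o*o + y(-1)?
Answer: 331784 + 2304*√2 ≈ 3.3504e+5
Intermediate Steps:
E = -3 (E = -½*6 = -3)
D(o) = -½ + o²/2 (D(o) = (o*o - 1)/2 = (o² - 1)/2 = (-1 + o²)/2 = -½ + o²/2)
N(C) = 2*√2 (N(C) = √8 = 2*√2)
(N(D(E)) + (9 + 15)²)² = (2*√2 + (9 + 15)²)² = (2*√2 + 24²)² = (2*√2 + 576)² = (576 + 2*√2)²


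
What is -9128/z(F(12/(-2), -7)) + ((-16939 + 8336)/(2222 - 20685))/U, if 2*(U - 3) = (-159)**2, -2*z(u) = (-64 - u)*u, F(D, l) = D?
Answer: 710271296602/13539342549 ≈ 52.460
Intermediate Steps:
z(u) = -u*(-64 - u)/2 (z(u) = -(-64 - u)*u/2 = -u*(-64 - u)/2)
U = 25287/2 (U = 3 + (1/2)*(-159)**2 = 3 + (1/2)*25281 = 3 + 25281/2 = 25287/2 ≈ 12644.)
-9128/z(F(12/(-2), -7)) + ((-16939 + 8336)/(2222 - 20685))/U = -9128*(-1/(3*(64 + 12/(-2)))) + ((-16939 + 8336)/(2222 - 20685))/(25287/2) = -9128*(-1/(3*(64 + 12*(-1/2)))) - 8603/(-18463)*(2/25287) = -9128*(-1/(3*(64 - 6))) - 8603*(-1/18463)*(2/25287) = -9128/((1/2)*(-6)*58) + (8603/18463)*(2/25287) = -9128/(-174) + 17206/466873881 = -9128*(-1/174) + 17206/466873881 = 4564/87 + 17206/466873881 = 710271296602/13539342549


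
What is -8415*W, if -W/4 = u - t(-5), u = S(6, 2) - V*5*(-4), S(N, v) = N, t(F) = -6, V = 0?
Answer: 403920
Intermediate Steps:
u = 6 (u = 6 - 0*5*(-4) = 6 - 0*(-4) = 6 - 1*0 = 6 + 0 = 6)
W = -48 (W = -4*(6 - 1*(-6)) = -4*(6 + 6) = -4*12 = -48)
-8415*W = -8415*(-48) = 403920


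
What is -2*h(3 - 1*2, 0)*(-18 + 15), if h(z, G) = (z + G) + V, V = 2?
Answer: 18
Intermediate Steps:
h(z, G) = 2 + G + z (h(z, G) = (z + G) + 2 = (G + z) + 2 = 2 + G + z)
-2*h(3 - 1*2, 0)*(-18 + 15) = -2*(2 + 0 + (3 - 1*2))*(-18 + 15) = -2*(2 + 0 + (3 - 2))*(-3) = -2*(2 + 0 + 1)*(-3) = -6*(-3) = -2*(-9) = 18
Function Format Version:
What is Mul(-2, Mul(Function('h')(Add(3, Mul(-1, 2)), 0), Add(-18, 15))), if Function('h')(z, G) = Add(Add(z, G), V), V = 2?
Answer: 18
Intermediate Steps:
Function('h')(z, G) = Add(2, G, z) (Function('h')(z, G) = Add(Add(z, G), 2) = Add(Add(G, z), 2) = Add(2, G, z))
Mul(-2, Mul(Function('h')(Add(3, Mul(-1, 2)), 0), Add(-18, 15))) = Mul(-2, Mul(Add(2, 0, Add(3, Mul(-1, 2))), Add(-18, 15))) = Mul(-2, Mul(Add(2, 0, Add(3, -2)), -3)) = Mul(-2, Mul(Add(2, 0, 1), -3)) = Mul(-2, Mul(3, -3)) = Mul(-2, -9) = 18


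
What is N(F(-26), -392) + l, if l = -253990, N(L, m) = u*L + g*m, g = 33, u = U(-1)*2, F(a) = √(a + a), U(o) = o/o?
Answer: -266926 + 4*I*√13 ≈ -2.6693e+5 + 14.422*I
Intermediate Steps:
U(o) = 1
F(a) = √2*√a (F(a) = √(2*a) = √2*√a)
u = 2 (u = 1*2 = 2)
N(L, m) = 2*L + 33*m
N(F(-26), -392) + l = (2*(√2*√(-26)) + 33*(-392)) - 253990 = (2*(√2*(I*√26)) - 12936) - 253990 = (2*(2*I*√13) - 12936) - 253990 = (4*I*√13 - 12936) - 253990 = (-12936 + 4*I*√13) - 253990 = -266926 + 4*I*√13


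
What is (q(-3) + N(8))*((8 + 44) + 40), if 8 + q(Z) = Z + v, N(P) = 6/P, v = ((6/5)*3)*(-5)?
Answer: -2599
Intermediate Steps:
v = -18 (v = ((6*(⅕))*3)*(-5) = ((6/5)*3)*(-5) = (18/5)*(-5) = -18)
q(Z) = -26 + Z (q(Z) = -8 + (Z - 18) = -8 + (-18 + Z) = -26 + Z)
(q(-3) + N(8))*((8 + 44) + 40) = ((-26 - 3) + 6/8)*((8 + 44) + 40) = (-29 + 6*(⅛))*(52 + 40) = (-29 + ¾)*92 = -113/4*92 = -2599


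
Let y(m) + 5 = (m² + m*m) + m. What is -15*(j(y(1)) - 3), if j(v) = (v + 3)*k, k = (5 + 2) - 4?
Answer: 0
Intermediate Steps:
y(m) = -5 + m + 2*m² (y(m) = -5 + ((m² + m*m) + m) = -5 + ((m² + m²) + m) = -5 + (2*m² + m) = -5 + (m + 2*m²) = -5 + m + 2*m²)
k = 3 (k = 7 - 4 = 3)
j(v) = 9 + 3*v (j(v) = (v + 3)*3 = (3 + v)*3 = 9 + 3*v)
-15*(j(y(1)) - 3) = -15*((9 + 3*(-5 + 1 + 2*1²)) - 3) = -15*((9 + 3*(-5 + 1 + 2*1)) - 3) = -15*((9 + 3*(-5 + 1 + 2)) - 3) = -15*((9 + 3*(-2)) - 3) = -15*((9 - 6) - 3) = -15*(3 - 3) = -15*0 = 0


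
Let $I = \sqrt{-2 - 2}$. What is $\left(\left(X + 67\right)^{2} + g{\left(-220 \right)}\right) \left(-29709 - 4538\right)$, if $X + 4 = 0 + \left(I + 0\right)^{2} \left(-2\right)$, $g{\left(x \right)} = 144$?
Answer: $-177570695$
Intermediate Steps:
$I = 2 i$ ($I = \sqrt{-4} = 2 i \approx 2.0 i$)
$X = 4$ ($X = -4 + \left(0 + \left(2 i + 0\right)^{2} \left(-2\right)\right) = -4 + \left(0 + \left(2 i\right)^{2} \left(-2\right)\right) = -4 + \left(0 - -8\right) = -4 + \left(0 + 8\right) = -4 + 8 = 4$)
$\left(\left(X + 67\right)^{2} + g{\left(-220 \right)}\right) \left(-29709 - 4538\right) = \left(\left(4 + 67\right)^{2} + 144\right) \left(-29709 - 4538\right) = \left(71^{2} + 144\right) \left(-34247\right) = \left(5041 + 144\right) \left(-34247\right) = 5185 \left(-34247\right) = -177570695$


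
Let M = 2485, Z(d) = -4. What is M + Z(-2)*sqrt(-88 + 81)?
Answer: 2485 - 4*I*sqrt(7) ≈ 2485.0 - 10.583*I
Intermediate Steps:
M + Z(-2)*sqrt(-88 + 81) = 2485 - 4*sqrt(-88 + 81) = 2485 - 4*I*sqrt(7)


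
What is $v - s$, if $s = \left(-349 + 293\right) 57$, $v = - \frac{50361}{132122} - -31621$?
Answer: $\frac{4599512825}{132122} \approx 34813.0$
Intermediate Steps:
$v = \frac{4177779401}{132122}$ ($v = \left(-50361\right) \frac{1}{132122} + 31621 = - \frac{50361}{132122} + 31621 = \frac{4177779401}{132122} \approx 31621.0$)
$s = -3192$ ($s = \left(-56\right) 57 = -3192$)
$v - s = \frac{4177779401}{132122} - -3192 = \frac{4177779401}{132122} + 3192 = \frac{4599512825}{132122}$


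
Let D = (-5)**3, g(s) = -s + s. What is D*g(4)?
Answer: 0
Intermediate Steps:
g(s) = 0
D = -125
D*g(4) = -125*0 = 0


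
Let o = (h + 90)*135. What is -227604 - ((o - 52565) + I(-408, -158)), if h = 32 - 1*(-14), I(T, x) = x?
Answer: -193241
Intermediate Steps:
h = 46 (h = 32 + 14 = 46)
o = 18360 (o = (46 + 90)*135 = 136*135 = 18360)
-227604 - ((o - 52565) + I(-408, -158)) = -227604 - ((18360 - 52565) - 158) = -227604 - (-34205 - 158) = -227604 - 1*(-34363) = -227604 + 34363 = -193241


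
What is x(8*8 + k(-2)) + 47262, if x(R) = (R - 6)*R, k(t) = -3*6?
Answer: 49102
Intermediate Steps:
k(t) = -18
x(R) = R*(-6 + R) (x(R) = (-6 + R)*R = R*(-6 + R))
x(8*8 + k(-2)) + 47262 = (8*8 - 18)*(-6 + (8*8 - 18)) + 47262 = (64 - 18)*(-6 + (64 - 18)) + 47262 = 46*(-6 + 46) + 47262 = 46*40 + 47262 = 1840 + 47262 = 49102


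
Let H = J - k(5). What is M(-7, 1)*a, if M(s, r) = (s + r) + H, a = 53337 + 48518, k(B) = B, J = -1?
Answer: -1222260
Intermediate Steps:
H = -6 (H = -1 - 1*5 = -1 - 5 = -6)
a = 101855
M(s, r) = -6 + r + s (M(s, r) = (s + r) - 6 = (r + s) - 6 = -6 + r + s)
M(-7, 1)*a = (-6 + 1 - 7)*101855 = -12*101855 = -1222260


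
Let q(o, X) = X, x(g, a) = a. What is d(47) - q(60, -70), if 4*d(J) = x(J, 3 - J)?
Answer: 59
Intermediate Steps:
d(J) = 3/4 - J/4 (d(J) = (3 - J)/4 = 3/4 - J/4)
d(47) - q(60, -70) = (3/4 - 1/4*47) - 1*(-70) = (3/4 - 47/4) + 70 = -11 + 70 = 59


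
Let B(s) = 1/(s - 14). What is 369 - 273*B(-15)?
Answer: 10974/29 ≈ 378.41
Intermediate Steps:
B(s) = 1/(-14 + s)
369 - 273*B(-15) = 369 - 273/(-14 - 15) = 369 - 273/(-29) = 369 - 273*(-1/29) = 369 + 273/29 = 10974/29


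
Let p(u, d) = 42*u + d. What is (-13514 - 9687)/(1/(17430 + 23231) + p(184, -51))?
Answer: -943375861/312154498 ≈ -3.0221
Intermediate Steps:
p(u, d) = d + 42*u
(-13514 - 9687)/(1/(17430 + 23231) + p(184, -51)) = (-13514 - 9687)/(1/(17430 + 23231) + (-51 + 42*184)) = -23201/(1/40661 + (-51 + 7728)) = -23201/(1/40661 + 7677) = -23201/312154498/40661 = -23201*40661/312154498 = -943375861/312154498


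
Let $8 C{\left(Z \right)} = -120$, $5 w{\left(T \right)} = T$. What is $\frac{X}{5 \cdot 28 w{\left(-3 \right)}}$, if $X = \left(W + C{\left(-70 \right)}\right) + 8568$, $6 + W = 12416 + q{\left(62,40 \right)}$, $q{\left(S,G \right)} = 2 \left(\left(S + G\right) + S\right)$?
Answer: $- \frac{7097}{28} \approx -253.46$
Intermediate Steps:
$q{\left(S,G \right)} = 2 G + 4 S$ ($q{\left(S,G \right)} = 2 \left(\left(G + S\right) + S\right) = 2 \left(G + 2 S\right) = 2 G + 4 S$)
$w{\left(T \right)} = \frac{T}{5}$
$C{\left(Z \right)} = -15$ ($C{\left(Z \right)} = \frac{1}{8} \left(-120\right) = -15$)
$W = 12738$ ($W = -6 + \left(12416 + \left(2 \cdot 40 + 4 \cdot 62\right)\right) = -6 + \left(12416 + \left(80 + 248\right)\right) = -6 + \left(12416 + 328\right) = -6 + 12744 = 12738$)
$X = 21291$ ($X = \left(12738 - 15\right) + 8568 = 12723 + 8568 = 21291$)
$\frac{X}{5 \cdot 28 w{\left(-3 \right)}} = \frac{21291}{5 \cdot 28 \cdot \frac{1}{5} \left(-3\right)} = \frac{21291}{140 \left(- \frac{3}{5}\right)} = \frac{21291}{-84} = 21291 \left(- \frac{1}{84}\right) = - \frac{7097}{28}$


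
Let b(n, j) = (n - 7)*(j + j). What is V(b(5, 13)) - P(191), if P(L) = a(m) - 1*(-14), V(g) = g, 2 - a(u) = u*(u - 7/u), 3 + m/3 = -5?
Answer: 501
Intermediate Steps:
m = -24 (m = -9 + 3*(-5) = -9 - 15 = -24)
b(n, j) = 2*j*(-7 + n) (b(n, j) = (-7 + n)*(2*j) = 2*j*(-7 + n))
a(u) = 2 - u*(u - 7/u)
P(L) = -553 (P(L) = (9 - 1*(-24)²) - 1*(-14) = (9 - 1*576) + 14 = (9 - 576) + 14 = -567 + 14 = -553)
V(b(5, 13)) - P(191) = 2*13*(-7 + 5) - 1*(-553) = 2*13*(-2) + 553 = -52 + 553 = 501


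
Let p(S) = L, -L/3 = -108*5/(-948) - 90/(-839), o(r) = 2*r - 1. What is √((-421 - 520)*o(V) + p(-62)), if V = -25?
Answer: 2*√52705936624539/66281 ≈ 219.06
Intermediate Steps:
o(r) = -1 + 2*r
L = -134595/66281 (L = -3*(-108*5/(-948) - 90/(-839)) = -3*(-540*(-1/948) - 90*(-1/839)) = -3*(45/79 + 90/839) = -3*44865/66281 = -134595/66281 ≈ -2.0307)
p(S) = -134595/66281
√((-421 - 520)*o(V) + p(-62)) = √((-421 - 520)*(-1 + 2*(-25)) - 134595/66281) = √(-941*(-1 - 50) - 134595/66281) = √(-941*(-51) - 134595/66281) = √(47991 - 134595/66281) = √(3180756876/66281) = 2*√52705936624539/66281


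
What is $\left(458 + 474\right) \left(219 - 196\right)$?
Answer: $21436$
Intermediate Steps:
$\left(458 + 474\right) \left(219 - 196\right) = 932 \cdot 23 = 21436$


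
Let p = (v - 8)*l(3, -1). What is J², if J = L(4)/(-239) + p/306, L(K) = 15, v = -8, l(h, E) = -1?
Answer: 146689/1337145489 ≈ 0.00010970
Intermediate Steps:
p = 16 (p = (-8 - 8)*(-1) = -16*(-1) = 16)
J = -383/36567 (J = 15/(-239) + 16/306 = 15*(-1/239) + 16*(1/306) = -15/239 + 8/153 = -383/36567 ≈ -0.010474)
J² = (-383/36567)² = 146689/1337145489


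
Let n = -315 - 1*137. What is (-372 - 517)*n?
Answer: 401828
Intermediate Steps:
n = -452 (n = -315 - 137 = -452)
(-372 - 517)*n = (-372 - 517)*(-452) = -889*(-452) = 401828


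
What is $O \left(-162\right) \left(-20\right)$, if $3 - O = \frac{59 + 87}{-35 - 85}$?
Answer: $13662$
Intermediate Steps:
$O = \frac{253}{60}$ ($O = 3 - \frac{59 + 87}{-35 - 85} = 3 - \frac{146}{-120} = 3 - 146 \left(- \frac{1}{120}\right) = 3 - - \frac{73}{60} = 3 + \frac{73}{60} = \frac{253}{60} \approx 4.2167$)
$O \left(-162\right) \left(-20\right) = \frac{253}{60} \left(-162\right) \left(-20\right) = \left(- \frac{6831}{10}\right) \left(-20\right) = 13662$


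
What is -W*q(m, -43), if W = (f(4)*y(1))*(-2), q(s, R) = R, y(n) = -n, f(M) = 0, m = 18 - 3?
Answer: 0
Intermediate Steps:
m = 15
W = 0 (W = (0*(-1*1))*(-2) = (0*(-1))*(-2) = 0*(-2) = 0)
-W*q(m, -43) = -0*(-43) = -1*0 = 0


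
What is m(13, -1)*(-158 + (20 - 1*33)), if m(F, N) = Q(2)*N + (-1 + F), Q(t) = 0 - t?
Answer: -2394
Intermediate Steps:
Q(t) = -t
m(F, N) = -1 + F - 2*N (m(F, N) = (-1*2)*N + (-1 + F) = -2*N + (-1 + F) = -1 + F - 2*N)
m(13, -1)*(-158 + (20 - 1*33)) = (-1 + 13 - 2*(-1))*(-158 + (20 - 1*33)) = (-1 + 13 + 2)*(-158 + (20 - 33)) = 14*(-158 - 13) = 14*(-171) = -2394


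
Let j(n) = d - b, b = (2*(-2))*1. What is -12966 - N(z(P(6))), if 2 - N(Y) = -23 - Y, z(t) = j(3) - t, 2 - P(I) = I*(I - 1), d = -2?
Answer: -13021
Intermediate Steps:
b = -4 (b = -4*1 = -4)
P(I) = 2 - I*(-1 + I) (P(I) = 2 - I*(I - 1) = 2 - I*(-1 + I))
j(n) = 2 (j(n) = -2 - 1*(-4) = -2 + 4 = 2)
z(t) = 2 - t
N(Y) = 25 + Y (N(Y) = 2 - (-23 - Y) = 2 + (23 + Y) = 25 + Y)
-12966 - N(z(P(6))) = -12966 - (25 + (2 - (2 + 6 - 1*6²))) = -12966 - (25 + (2 - (2 + 6 - 1*36))) = -12966 - (25 + (2 - (2 + 6 - 36))) = -12966 - (25 + (2 - 1*(-28))) = -12966 - (25 + (2 + 28)) = -12966 - (25 + 30) = -12966 - 1*55 = -12966 - 55 = -13021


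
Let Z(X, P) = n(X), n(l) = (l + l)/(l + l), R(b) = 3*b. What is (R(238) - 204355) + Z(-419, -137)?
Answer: -203640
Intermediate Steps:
n(l) = 1 (n(l) = (2*l)/((2*l)) = (2*l)*(1/(2*l)) = 1)
Z(X, P) = 1
(R(238) - 204355) + Z(-419, -137) = (3*238 - 204355) + 1 = (714 - 204355) + 1 = -203641 + 1 = -203640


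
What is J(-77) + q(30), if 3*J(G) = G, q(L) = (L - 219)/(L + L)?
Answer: -1729/60 ≈ -28.817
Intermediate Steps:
q(L) = (-219 + L)/(2*L) (q(L) = (-219 + L)/((2*L)) = (-219 + L)*(1/(2*L)) = (-219 + L)/(2*L))
J(G) = G/3
J(-77) + q(30) = (⅓)*(-77) + (½)*(-219 + 30)/30 = -77/3 + (½)*(1/30)*(-189) = -77/3 - 63/20 = -1729/60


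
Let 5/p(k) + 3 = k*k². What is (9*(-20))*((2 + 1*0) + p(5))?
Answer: -22410/61 ≈ -367.38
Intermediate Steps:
p(k) = 5/(-3 + k³) (p(k) = 5/(-3 + k*k²) = 5/(-3 + k³))
(9*(-20))*((2 + 1*0) + p(5)) = (9*(-20))*((2 + 1*0) + 5/(-3 + 5³)) = -180*((2 + 0) + 5/(-3 + 125)) = -180*(2 + 5/122) = -180*249/122 = -22410/61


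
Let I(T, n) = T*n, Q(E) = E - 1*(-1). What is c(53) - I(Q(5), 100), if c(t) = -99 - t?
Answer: -752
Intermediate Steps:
Q(E) = 1 + E (Q(E) = E + 1 = 1 + E)
c(53) - I(Q(5), 100) = (-99 - 1*53) - (1 + 5)*100 = (-99 - 53) - 6*100 = -152 - 1*600 = -152 - 600 = -752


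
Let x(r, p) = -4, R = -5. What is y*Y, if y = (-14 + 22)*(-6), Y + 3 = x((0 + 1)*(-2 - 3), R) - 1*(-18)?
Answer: -528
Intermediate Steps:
Y = 11 (Y = -3 + (-4 - 1*(-18)) = -3 + (-4 + 18) = -3 + 14 = 11)
y = -48 (y = 8*(-6) = -48)
y*Y = -48*11 = -528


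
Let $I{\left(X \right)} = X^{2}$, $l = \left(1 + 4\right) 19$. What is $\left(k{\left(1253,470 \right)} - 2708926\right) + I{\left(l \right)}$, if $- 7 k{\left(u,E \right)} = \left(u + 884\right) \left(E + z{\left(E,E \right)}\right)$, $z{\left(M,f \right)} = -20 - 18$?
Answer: $- \frac{19822491}{7} \approx -2.8318 \cdot 10^{6}$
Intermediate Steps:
$z{\left(M,f \right)} = -38$
$l = 95$ ($l = 5 \cdot 19 = 95$)
$k{\left(u,E \right)} = - \frac{\left(-38 + E\right) \left(884 + u\right)}{7}$ ($k{\left(u,E \right)} = - \frac{\left(u + 884\right) \left(E - 38\right)}{7} = - \frac{\left(884 + u\right) \left(-38 + E\right)}{7} = - \frac{\left(-38 + E\right) \left(884 + u\right)}{7}$)
$\left(k{\left(1253,470 \right)} - 2708926\right) + I{\left(l \right)} = \left(\left(\frac{33592}{7} - \frac{415480}{7} + \frac{38}{7} \cdot 1253 - \frac{470}{7} \cdot 1253\right) - 2708926\right) + 95^{2} = \left(\left(\frac{33592}{7} - \frac{415480}{7} + 6802 - 84130\right) - 2708926\right) + 9025 = \left(- \frac{923184}{7} - 2708926\right) + 9025 = - \frac{19885666}{7} + 9025 = - \frac{19822491}{7}$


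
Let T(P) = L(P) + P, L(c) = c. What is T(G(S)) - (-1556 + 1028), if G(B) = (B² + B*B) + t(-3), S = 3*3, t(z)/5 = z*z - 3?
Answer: 912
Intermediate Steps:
t(z) = -15 + 5*z² (t(z) = 5*(z*z - 3) = 5*(z² - 3) = 5*(-3 + z²) = -15 + 5*z²)
S = 9
G(B) = 30 + 2*B² (G(B) = (B² + B*B) + (-15 + 5*(-3)²) = (B² + B²) + (-15 + 5*9) = 2*B² + (-15 + 45) = 2*B² + 30 = 30 + 2*B²)
T(P) = 2*P (T(P) = P + P = 2*P)
T(G(S)) - (-1556 + 1028) = 2*(30 + 2*9²) - (-1556 + 1028) = 2*(30 + 2*81) - 1*(-528) = 2*(30 + 162) + 528 = 2*192 + 528 = 384 + 528 = 912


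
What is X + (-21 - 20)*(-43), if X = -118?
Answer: 1645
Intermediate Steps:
X + (-21 - 20)*(-43) = -118 + (-21 - 20)*(-43) = -118 - 41*(-43) = -118 + 1763 = 1645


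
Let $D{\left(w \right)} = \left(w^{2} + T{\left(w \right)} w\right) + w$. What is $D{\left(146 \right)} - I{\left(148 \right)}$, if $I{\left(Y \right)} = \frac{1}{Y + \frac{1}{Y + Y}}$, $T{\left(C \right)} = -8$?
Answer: $\frac{889059550}{43809} \approx 20294.0$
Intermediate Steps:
$D{\left(w \right)} = w^{2} - 7 w$ ($D{\left(w \right)} = \left(w^{2} - 8 w\right) + w = w^{2} - 7 w$)
$I{\left(Y \right)} = \frac{1}{Y + \frac{1}{2 Y}}$
$D{\left(146 \right)} - I{\left(148 \right)} = 146 \left(-7 + 146\right) - 2 \cdot 148 \frac{1}{1 + 2 \cdot 148^{2}} = 146 \cdot 139 - 2 \cdot 148 \frac{1}{1 + 2 \cdot 21904} = 20294 - 2 \cdot 148 \frac{1}{1 + 43808} = 20294 - 2 \cdot 148 \cdot \frac{1}{43809} = 20294 - \frac{296}{43809} = \frac{889059550}{43809}$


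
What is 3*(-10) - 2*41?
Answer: -112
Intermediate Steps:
3*(-10) - 2*41 = -30 - 82 = -112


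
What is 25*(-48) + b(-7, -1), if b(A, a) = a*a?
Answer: -1199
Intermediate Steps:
b(A, a) = a²
25*(-48) + b(-7, -1) = 25*(-48) + (-1)² = -1200 + 1 = -1199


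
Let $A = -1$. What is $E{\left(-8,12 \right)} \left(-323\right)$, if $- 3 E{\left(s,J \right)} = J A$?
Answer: $-1292$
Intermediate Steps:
$E{\left(s,J \right)} = \frac{J}{3}$ ($E{\left(s,J \right)} = - \frac{J \left(-1\right)}{3} = - \frac{\left(-1\right) J}{3} = \frac{J}{3}$)
$E{\left(-8,12 \right)} \left(-323\right) = \frac{1}{3} \cdot 12 \left(-323\right) = 4 \left(-323\right) = -1292$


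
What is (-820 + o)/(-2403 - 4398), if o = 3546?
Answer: -2726/6801 ≈ -0.40082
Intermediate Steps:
(-820 + o)/(-2403 - 4398) = (-820 + 3546)/(-2403 - 4398) = 2726/(-6801) = 2726*(-1/6801) = -2726/6801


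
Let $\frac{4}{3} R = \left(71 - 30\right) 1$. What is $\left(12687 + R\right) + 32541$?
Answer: $\frac{181035}{4} \approx 45259.0$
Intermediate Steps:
$R = \frac{123}{4}$ ($R = \frac{3 \left(71 - 30\right) 1}{4} = \frac{3 \cdot 41 \cdot 1}{4} = \frac{3}{4} \cdot 41 = \frac{123}{4} \approx 30.75$)
$\left(12687 + R\right) + 32541 = \left(12687 + \frac{123}{4}\right) + 32541 = \frac{50871}{4} + 32541 = \frac{181035}{4}$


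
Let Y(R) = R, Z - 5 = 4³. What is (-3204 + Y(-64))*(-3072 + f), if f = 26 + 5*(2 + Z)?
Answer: 8794188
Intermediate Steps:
Z = 69 (Z = 5 + 4³ = 5 + 64 = 69)
f = 381 (f = 26 + 5*(2 + 69) = 26 + 5*71 = 26 + 355 = 381)
(-3204 + Y(-64))*(-3072 + f) = (-3204 - 64)*(-3072 + 381) = -3268*(-2691) = 8794188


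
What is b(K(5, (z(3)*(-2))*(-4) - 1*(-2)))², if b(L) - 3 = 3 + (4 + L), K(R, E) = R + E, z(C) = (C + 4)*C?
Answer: 34225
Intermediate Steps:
z(C) = C*(4 + C) (z(C) = (4 + C)*C = C*(4 + C))
K(R, E) = E + R
b(L) = 10 + L (b(L) = 3 + (3 + (4 + L)) = 3 + (7 + L) = 10 + L)
b(K(5, (z(3)*(-2))*(-4) - 1*(-2)))² = (10 + ((((3*(4 + 3))*(-2))*(-4) - 1*(-2)) + 5))² = (10 + ((((3*7)*(-2))*(-4) + 2) + 5))² = (10 + (((21*(-2))*(-4) + 2) + 5))² = (10 + ((-42*(-4) + 2) + 5))² = (10 + ((168 + 2) + 5))² = (10 + (170 + 5))² = (10 + 175)² = 185² = 34225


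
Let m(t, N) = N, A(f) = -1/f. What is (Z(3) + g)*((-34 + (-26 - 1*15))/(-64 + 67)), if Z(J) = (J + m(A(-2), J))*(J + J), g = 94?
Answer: -3250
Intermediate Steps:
Z(J) = 4*J**2 (Z(J) = (J + J)*(J + J) = (2*J)*(2*J) = 4*J**2)
(Z(3) + g)*((-34 + (-26 - 1*15))/(-64 + 67)) = (4*3**2 + 94)*((-34 + (-26 - 1*15))/(-64 + 67)) = (4*9 + 94)*((-34 + (-26 - 15))/3) = (36 + 94)*((-34 - 41)*(1/3)) = 130*(-75*1/3) = 130*(-25) = -3250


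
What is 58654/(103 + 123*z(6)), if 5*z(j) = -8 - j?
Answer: -293270/1207 ≈ -242.97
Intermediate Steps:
z(j) = -8/5 - j/5 (z(j) = (-8 - j)/5 = -8/5 - j/5)
58654/(103 + 123*z(6)) = 58654/(103 + 123*(-8/5 - ⅕*6)) = 58654/(103 + 123*(-8/5 - 6/5)) = 58654/(103 + 123*(-14/5)) = 58654/(103 - 1722/5) = 58654/(-1207/5) = 58654*(-5/1207) = -293270/1207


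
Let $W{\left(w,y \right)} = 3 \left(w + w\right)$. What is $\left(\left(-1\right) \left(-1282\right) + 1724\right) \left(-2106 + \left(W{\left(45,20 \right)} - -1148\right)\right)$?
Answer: $-2068128$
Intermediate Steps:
$W{\left(w,y \right)} = 6 w$ ($W{\left(w,y \right)} = 3 \cdot 2 w = 6 w$)
$\left(\left(-1\right) \left(-1282\right) + 1724\right) \left(-2106 + \left(W{\left(45,20 \right)} - -1148\right)\right) = \left(\left(-1\right) \left(-1282\right) + 1724\right) \left(-2106 + \left(6 \cdot 45 - -1148\right)\right) = \left(1282 + 1724\right) \left(-2106 + \left(270 + 1148\right)\right) = 3006 \left(-2106 + 1418\right) = 3006 \left(-688\right) = -2068128$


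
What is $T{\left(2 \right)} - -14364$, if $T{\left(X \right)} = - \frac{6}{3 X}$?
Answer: $14363$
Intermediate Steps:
$T{\left(X \right)} = - \frac{2}{X}$ ($T{\left(X \right)} = - 6 \frac{1}{3 X} = - \frac{2}{X}$)
$T{\left(2 \right)} - -14364 = - \frac{2}{2} - -14364 = \left(-2\right) \frac{1}{2} + 14364 = -1 + 14364 = 14363$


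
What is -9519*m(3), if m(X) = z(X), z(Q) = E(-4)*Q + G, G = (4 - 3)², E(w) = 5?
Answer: -152304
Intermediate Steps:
G = 1 (G = 1² = 1)
z(Q) = 1 + 5*Q (z(Q) = 5*Q + 1 = 1 + 5*Q)
m(X) = 1 + 5*X
-9519*m(3) = -9519*(1 + 5*3) = -9519*(1 + 15) = -9519*16 = -152304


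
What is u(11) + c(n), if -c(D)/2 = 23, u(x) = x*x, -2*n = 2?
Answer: 75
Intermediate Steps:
n = -1 (n = -½*2 = -1)
u(x) = x²
c(D) = -46 (c(D) = -2*23 = -46)
u(11) + c(n) = 11² - 46 = 121 - 46 = 75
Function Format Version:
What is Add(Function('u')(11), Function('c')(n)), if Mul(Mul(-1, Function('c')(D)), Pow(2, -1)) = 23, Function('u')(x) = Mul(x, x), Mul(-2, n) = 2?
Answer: 75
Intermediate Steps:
n = -1 (n = Mul(Rational(-1, 2), 2) = -1)
Function('u')(x) = Pow(x, 2)
Function('c')(D) = -46 (Function('c')(D) = Mul(-2, 23) = -46)
Add(Function('u')(11), Function('c')(n)) = Add(Pow(11, 2), -46) = Add(121, -46) = 75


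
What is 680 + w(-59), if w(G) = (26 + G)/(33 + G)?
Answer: 17713/26 ≈ 681.27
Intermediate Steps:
w(G) = (26 + G)/(33 + G)
680 + w(-59) = 680 + (26 - 59)/(33 - 59) = 680 - 33/(-26) = 680 - 1/26*(-33) = 680 + 33/26 = 17713/26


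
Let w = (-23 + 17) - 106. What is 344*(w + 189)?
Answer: 26488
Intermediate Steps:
w = -112 (w = -6 - 106 = -112)
344*(w + 189) = 344*(-112 + 189) = 344*77 = 26488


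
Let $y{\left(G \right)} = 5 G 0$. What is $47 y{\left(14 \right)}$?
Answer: $0$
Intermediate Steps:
$y{\left(G \right)} = 0$
$47 y{\left(14 \right)} = 47 \cdot 0 = 0$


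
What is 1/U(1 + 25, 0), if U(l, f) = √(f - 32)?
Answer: -I*√2/8 ≈ -0.17678*I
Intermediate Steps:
U(l, f) = √(-32 + f)
1/U(1 + 25, 0) = 1/(√(-32 + 0)) = 1/(√(-32)) = 1/(4*I*√2) = -I*√2/8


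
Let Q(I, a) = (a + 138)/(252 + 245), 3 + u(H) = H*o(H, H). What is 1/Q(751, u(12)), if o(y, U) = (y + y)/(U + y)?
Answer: 71/21 ≈ 3.3810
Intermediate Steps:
o(y, U) = 2*y/(U + y) (o(y, U) = (2*y)/(U + y) = 2*y/(U + y))
u(H) = -3 + H (u(H) = -3 + H*(2*H/(H + H)) = -3 + H*(2*H/((2*H))) = -3 + H*(2*H*(1/(2*H))) = -3 + H*1 = -3 + H)
Q(I, a) = 138/497 + a/497 (Q(I, a) = (138 + a)/497 = (138 + a)*(1/497) = 138/497 + a/497)
1/Q(751, u(12)) = 1/(138/497 + (-3 + 12)/497) = 1/(138/497 + (1/497)*9) = 1/(138/497 + 9/497) = 1/(21/71) = 71/21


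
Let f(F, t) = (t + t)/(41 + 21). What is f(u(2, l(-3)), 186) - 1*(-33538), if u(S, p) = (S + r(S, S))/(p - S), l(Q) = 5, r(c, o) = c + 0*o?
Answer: 33544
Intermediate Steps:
r(c, o) = c (r(c, o) = c + 0 = c)
u(S, p) = 2*S/(p - S) (u(S, p) = (S + S)/(p - S) = (2*S)/(p - S) = 2*S/(p - S))
f(F, t) = t/31 (f(F, t) = (2*t)/62 = (2*t)*(1/62) = t/31)
f(u(2, l(-3)), 186) - 1*(-33538) = (1/31)*186 - 1*(-33538) = 6 + 33538 = 33544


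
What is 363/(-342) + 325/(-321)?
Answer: -25297/12198 ≈ -2.0739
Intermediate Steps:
363/(-342) + 325/(-321) = 363*(-1/342) + 325*(-1/321) = -121/114 - 325/321 = -25297/12198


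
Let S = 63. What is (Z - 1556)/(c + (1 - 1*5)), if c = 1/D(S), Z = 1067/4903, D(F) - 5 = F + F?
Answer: 999268131/2564269 ≈ 389.69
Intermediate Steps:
D(F) = 5 + 2*F (D(F) = 5 + (F + F) = 5 + 2*F)
Z = 1067/4903 (Z = 1067*(1/4903) = 1067/4903 ≈ 0.21762)
c = 1/131 (c = 1/(5 + 2*63) = 1/(5 + 126) = 1/131 ≈ 0.0076336)
(Z - 1556)/(c + (1 - 1*5)) = (1067/4903 - 1556)/(1/131 + (1 - 1*5)) = -7628001/(4903*(1/131 + (1 - 5))) = -7628001/(4903*(1/131 - 4)) = -7628001/(4903*(-523/131)) = -7628001/4903*(-131/523) = 999268131/2564269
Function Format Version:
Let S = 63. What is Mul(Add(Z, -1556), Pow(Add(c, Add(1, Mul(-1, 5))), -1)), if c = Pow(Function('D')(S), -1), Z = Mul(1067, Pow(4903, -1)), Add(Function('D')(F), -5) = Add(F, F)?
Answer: Rational(999268131, 2564269) ≈ 389.69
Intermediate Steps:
Function('D')(F) = Add(5, Mul(2, F)) (Function('D')(F) = Add(5, Add(F, F)) = Add(5, Mul(2, F)))
Z = Rational(1067, 4903) (Z = Mul(1067, Rational(1, 4903)) = Rational(1067, 4903) ≈ 0.21762)
c = Rational(1, 131) (c = Pow(Add(5, Mul(2, 63)), -1) = Pow(Add(5, 126), -1) = Pow(131, -1) = Rational(1, 131) ≈ 0.0076336)
Mul(Add(Z, -1556), Pow(Add(c, Add(1, Mul(-1, 5))), -1)) = Mul(Add(Rational(1067, 4903), -1556), Pow(Add(Rational(1, 131), Add(1, Mul(-1, 5))), -1)) = Mul(Rational(-7628001, 4903), Pow(Add(Rational(1, 131), Add(1, -5)), -1)) = Mul(Rational(-7628001, 4903), Pow(Add(Rational(1, 131), -4), -1)) = Mul(Rational(-7628001, 4903), Pow(Rational(-523, 131), -1)) = Mul(Rational(-7628001, 4903), Rational(-131, 523)) = Rational(999268131, 2564269)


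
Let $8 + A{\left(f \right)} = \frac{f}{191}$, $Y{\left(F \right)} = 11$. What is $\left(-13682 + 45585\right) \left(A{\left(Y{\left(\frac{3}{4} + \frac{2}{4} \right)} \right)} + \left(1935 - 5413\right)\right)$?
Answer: $- \frac{21241495945}{191} \approx -1.1121 \cdot 10^{8}$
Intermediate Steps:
$A{\left(f \right)} = -8 + \frac{f}{191}$
$\left(-13682 + 45585\right) \left(A{\left(Y{\left(\frac{3}{4} + \frac{2}{4} \right)} \right)} + \left(1935 - 5413\right)\right) = \left(-13682 + 45585\right) \left(\left(-8 + \frac{1}{191} \cdot 11\right) + \left(1935 - 5413\right)\right) = 31903 \left(\left(-8 + \frac{11}{191}\right) - 3478\right) = 31903 \left(- \frac{1517}{191} - 3478\right) = 31903 \left(- \frac{665815}{191}\right) = - \frac{21241495945}{191}$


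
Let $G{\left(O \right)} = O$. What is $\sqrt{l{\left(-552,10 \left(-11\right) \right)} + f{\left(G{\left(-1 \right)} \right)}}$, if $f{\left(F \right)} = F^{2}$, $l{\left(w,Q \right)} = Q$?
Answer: $i \sqrt{109} \approx 10.44 i$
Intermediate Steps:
$\sqrt{l{\left(-552,10 \left(-11\right) \right)} + f{\left(G{\left(-1 \right)} \right)}} = \sqrt{10 \left(-11\right) + \left(-1\right)^{2}} = \sqrt{-110 + 1} = \sqrt{-109} = i \sqrt{109}$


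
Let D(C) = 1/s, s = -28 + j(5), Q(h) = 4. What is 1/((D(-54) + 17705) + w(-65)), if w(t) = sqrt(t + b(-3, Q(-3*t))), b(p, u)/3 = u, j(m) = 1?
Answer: 12906918/228516543793 - 729*I*sqrt(53)/228516543793 ≈ 5.6481e-5 - 2.3225e-8*I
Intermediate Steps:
b(p, u) = 3*u
w(t) = sqrt(12 + t) (w(t) = sqrt(t + 3*4) = sqrt(t + 12) = sqrt(12 + t))
s = -27 (s = -28 + 1 = -27)
D(C) = -1/27 (D(C) = 1/(-27) = -1/27)
1/((D(-54) + 17705) + w(-65)) = 1/((-1/27 + 17705) + sqrt(12 - 65)) = 1/(478034/27 + sqrt(-53)) = 1/(478034/27 + I*sqrt(53))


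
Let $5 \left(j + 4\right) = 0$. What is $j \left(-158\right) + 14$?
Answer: $646$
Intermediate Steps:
$j = -4$ ($j = -4 + \frac{1}{5} \cdot 0 = -4 + 0 = -4$)
$j \left(-158\right) + 14 = \left(-4\right) \left(-158\right) + 14 = 632 + 14 = 646$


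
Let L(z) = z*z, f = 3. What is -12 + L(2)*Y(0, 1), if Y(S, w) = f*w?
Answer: 0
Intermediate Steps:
Y(S, w) = 3*w
L(z) = z**2
-12 + L(2)*Y(0, 1) = -12 + 2**2*(3*1) = -12 + 4*3 = -12 + 12 = 0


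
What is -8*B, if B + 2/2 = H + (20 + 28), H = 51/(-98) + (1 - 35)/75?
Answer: -1353172/3675 ≈ -368.21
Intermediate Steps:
H = -7157/7350 (H = 51*(-1/98) - 34*1/75 = -51/98 - 34/75 = -7157/7350 ≈ -0.97374)
B = 338293/7350 (B = -1 + (-7157/7350 + (20 + 28)) = -1 + (-7157/7350 + 48) = -1 + 345643/7350 = 338293/7350 ≈ 46.026)
-8*B = -8*338293/7350 = -1353172/3675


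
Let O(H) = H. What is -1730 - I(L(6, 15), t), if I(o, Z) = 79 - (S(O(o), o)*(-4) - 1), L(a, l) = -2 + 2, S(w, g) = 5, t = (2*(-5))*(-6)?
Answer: -1830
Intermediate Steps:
t = 60 (t = -10*(-6) = 60)
L(a, l) = 0
I(o, Z) = 100 (I(o, Z) = 79 - (5*(-4) - 1) = 79 - (-20 - 1) = 79 - 1*(-21) = 79 + 21 = 100)
-1730 - I(L(6, 15), t) = -1730 - 1*100 = -1730 - 100 = -1830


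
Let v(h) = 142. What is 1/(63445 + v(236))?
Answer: 1/63587 ≈ 1.5726e-5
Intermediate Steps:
1/(63445 + v(236)) = 1/(63445 + 142) = 1/63587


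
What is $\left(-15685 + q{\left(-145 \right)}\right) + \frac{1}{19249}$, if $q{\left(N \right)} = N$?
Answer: $- \frac{304711669}{19249} \approx -15830.0$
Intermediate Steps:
$\left(-15685 + q{\left(-145 \right)}\right) + \frac{1}{19249} = \left(-15685 - 145\right) + \frac{1}{19249} = -15830 + \frac{1}{19249} = - \frac{304711669}{19249}$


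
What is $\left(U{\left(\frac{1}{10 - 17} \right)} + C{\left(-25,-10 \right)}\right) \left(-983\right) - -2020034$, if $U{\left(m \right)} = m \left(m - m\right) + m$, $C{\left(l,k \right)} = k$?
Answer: $\frac{14210031}{7} \approx 2.03 \cdot 10^{6}$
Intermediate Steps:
$U{\left(m \right)} = m$ ($U{\left(m \right)} = m 0 + m = 0 + m = m$)
$\left(U{\left(\frac{1}{10 - 17} \right)} + C{\left(-25,-10 \right)}\right) \left(-983\right) - -2020034 = \left(\frac{1}{10 - 17} - 10\right) \left(-983\right) - -2020034 = \left(\frac{1}{-7} - 10\right) \left(-983\right) + 2020034 = \left(- \frac{1}{7} - 10\right) \left(-983\right) + 2020034 = \left(- \frac{71}{7}\right) \left(-983\right) + 2020034 = \frac{69793}{7} + 2020034 = \frac{14210031}{7}$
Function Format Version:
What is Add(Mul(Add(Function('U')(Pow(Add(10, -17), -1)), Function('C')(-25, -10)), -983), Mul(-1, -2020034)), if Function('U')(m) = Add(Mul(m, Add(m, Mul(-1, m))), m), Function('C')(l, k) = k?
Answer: Rational(14210031, 7) ≈ 2.0300e+6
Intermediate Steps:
Function('U')(m) = m (Function('U')(m) = Add(Mul(m, 0), m) = Add(0, m) = m)
Add(Mul(Add(Function('U')(Pow(Add(10, -17), -1)), Function('C')(-25, -10)), -983), Mul(-1, -2020034)) = Add(Mul(Add(Pow(Add(10, -17), -1), -10), -983), Mul(-1, -2020034)) = Add(Mul(Add(Pow(-7, -1), -10), -983), 2020034) = Add(Mul(Add(Rational(-1, 7), -10), -983), 2020034) = Add(Mul(Rational(-71, 7), -983), 2020034) = Add(Rational(69793, 7), 2020034) = Rational(14210031, 7)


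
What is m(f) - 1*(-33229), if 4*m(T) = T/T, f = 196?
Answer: 132917/4 ≈ 33229.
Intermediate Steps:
m(T) = ¼ (m(T) = (T/T)/4 = (¼)*1 = ¼)
m(f) - 1*(-33229) = ¼ - 1*(-33229) = ¼ + 33229 = 132917/4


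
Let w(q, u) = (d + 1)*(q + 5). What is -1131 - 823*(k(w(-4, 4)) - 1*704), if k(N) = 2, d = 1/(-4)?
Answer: 576615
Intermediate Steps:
d = -1/4 ≈ -0.25000
w(q, u) = 15/4 + 3*q/4 (w(q, u) = (-1/4 + 1)*(q + 5) = 3*(5 + q)/4 = 15/4 + 3*q/4)
-1131 - 823*(k(w(-4, 4)) - 1*704) = -1131 - 823*(2 - 1*704) = -1131 - 823*(2 - 704) = -1131 - 823*(-702) = -1131 + 577746 = 576615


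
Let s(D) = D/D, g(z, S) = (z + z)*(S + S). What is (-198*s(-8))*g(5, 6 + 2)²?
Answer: -5068800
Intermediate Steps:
g(z, S) = 4*S*z (g(z, S) = (2*z)*(2*S) = 4*S*z)
s(D) = 1
(-198*s(-8))*g(5, 6 + 2)² = (-198*1)*(4*(6 + 2)*5)² = -198*(4*8*5)² = -198*160² = -198*25600 = -5068800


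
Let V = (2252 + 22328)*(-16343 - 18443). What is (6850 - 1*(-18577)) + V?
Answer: -855014453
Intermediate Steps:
V = -855039880 (V = 24580*(-34786) = -855039880)
(6850 - 1*(-18577)) + V = (6850 - 1*(-18577)) - 855039880 = (6850 + 18577) - 855039880 = 25427 - 855039880 = -855014453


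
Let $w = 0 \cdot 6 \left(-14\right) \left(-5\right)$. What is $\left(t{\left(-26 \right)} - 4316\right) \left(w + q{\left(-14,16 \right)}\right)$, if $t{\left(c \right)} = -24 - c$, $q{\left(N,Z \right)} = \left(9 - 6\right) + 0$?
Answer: $-12942$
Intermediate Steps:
$q{\left(N,Z \right)} = 3$ ($q{\left(N,Z \right)} = 3 + 0 = 3$)
$w = 0$ ($w = 0 \left(-14\right) \left(-5\right) = 0 \left(-5\right) = 0$)
$\left(t{\left(-26 \right)} - 4316\right) \left(w + q{\left(-14,16 \right)}\right) = \left(\left(-24 - -26\right) - 4316\right) \left(0 + 3\right) = \left(\left(-24 + 26\right) - 4316\right) 3 = \left(2 - 4316\right) 3 = \left(-4314\right) 3 = -12942$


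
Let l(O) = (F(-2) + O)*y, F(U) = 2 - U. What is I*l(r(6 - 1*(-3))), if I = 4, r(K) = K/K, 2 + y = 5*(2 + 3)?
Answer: 460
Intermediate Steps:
y = 23 (y = -2 + 5*(2 + 3) = -2 + 5*5 = -2 + 25 = 23)
r(K) = 1
l(O) = 92 + 23*O (l(O) = ((2 - 1*(-2)) + O)*23 = ((2 + 2) + O)*23 = (4 + O)*23 = 92 + 23*O)
I*l(r(6 - 1*(-3))) = 4*(92 + 23*1) = 4*(92 + 23) = 4*115 = 460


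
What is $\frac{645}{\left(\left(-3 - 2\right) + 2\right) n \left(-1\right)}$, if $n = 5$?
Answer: $43$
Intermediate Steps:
$\frac{645}{\left(\left(-3 - 2\right) + 2\right) n \left(-1\right)} = \frac{645}{\left(\left(-3 - 2\right) + 2\right) 5 \left(-1\right)} = \frac{645}{\left(-5 + 2\right) 5 \left(-1\right)} = \frac{645}{\left(-3\right) 5 \left(-1\right)} = \frac{645}{\left(-15\right) \left(-1\right)} = \frac{645}{15} = 645 \cdot \frac{1}{15} = 43$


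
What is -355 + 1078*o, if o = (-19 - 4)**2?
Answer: 569907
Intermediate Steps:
o = 529 (o = (-23)**2 = 529)
-355 + 1078*o = -355 + 1078*529 = -355 + 570262 = 569907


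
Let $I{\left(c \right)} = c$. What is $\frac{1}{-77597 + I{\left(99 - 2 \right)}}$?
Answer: $- \frac{1}{77500} \approx -1.2903 \cdot 10^{-5}$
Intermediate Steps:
$\frac{1}{-77597 + I{\left(99 - 2 \right)}} = \frac{1}{-77597 + \left(99 - 2\right)} = \frac{1}{-77597 + 97} = \frac{1}{-77500} = - \frac{1}{77500}$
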